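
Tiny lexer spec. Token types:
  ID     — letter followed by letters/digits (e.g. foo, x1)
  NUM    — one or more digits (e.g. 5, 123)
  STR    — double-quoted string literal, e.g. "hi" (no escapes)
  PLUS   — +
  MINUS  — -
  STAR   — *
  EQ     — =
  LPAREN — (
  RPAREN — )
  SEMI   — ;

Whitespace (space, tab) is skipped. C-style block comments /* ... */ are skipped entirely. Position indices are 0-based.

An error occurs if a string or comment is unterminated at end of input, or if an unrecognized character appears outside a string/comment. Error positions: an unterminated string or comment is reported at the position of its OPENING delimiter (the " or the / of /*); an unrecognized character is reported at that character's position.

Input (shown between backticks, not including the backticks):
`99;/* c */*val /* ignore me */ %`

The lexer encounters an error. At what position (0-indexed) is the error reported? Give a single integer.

Answer: 31

Derivation:
pos=0: emit NUM '99' (now at pos=2)
pos=2: emit SEMI ';'
pos=3: enter COMMENT mode (saw '/*')
exit COMMENT mode (now at pos=10)
pos=10: emit STAR '*'
pos=11: emit ID 'val' (now at pos=14)
pos=15: enter COMMENT mode (saw '/*')
exit COMMENT mode (now at pos=30)
pos=31: ERROR — unrecognized char '%'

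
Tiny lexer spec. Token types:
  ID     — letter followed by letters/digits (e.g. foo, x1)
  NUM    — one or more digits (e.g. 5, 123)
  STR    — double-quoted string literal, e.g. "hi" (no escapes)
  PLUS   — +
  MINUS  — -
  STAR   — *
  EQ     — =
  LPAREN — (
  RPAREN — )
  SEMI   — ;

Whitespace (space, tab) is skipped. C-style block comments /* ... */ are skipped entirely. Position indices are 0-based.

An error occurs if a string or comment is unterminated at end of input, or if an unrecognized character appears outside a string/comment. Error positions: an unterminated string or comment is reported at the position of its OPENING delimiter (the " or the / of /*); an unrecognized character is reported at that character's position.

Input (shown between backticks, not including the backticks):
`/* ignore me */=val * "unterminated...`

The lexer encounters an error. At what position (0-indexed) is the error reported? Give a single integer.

Answer: 22

Derivation:
pos=0: enter COMMENT mode (saw '/*')
exit COMMENT mode (now at pos=15)
pos=15: emit EQ '='
pos=16: emit ID 'val' (now at pos=19)
pos=20: emit STAR '*'
pos=22: enter STRING mode
pos=22: ERROR — unterminated string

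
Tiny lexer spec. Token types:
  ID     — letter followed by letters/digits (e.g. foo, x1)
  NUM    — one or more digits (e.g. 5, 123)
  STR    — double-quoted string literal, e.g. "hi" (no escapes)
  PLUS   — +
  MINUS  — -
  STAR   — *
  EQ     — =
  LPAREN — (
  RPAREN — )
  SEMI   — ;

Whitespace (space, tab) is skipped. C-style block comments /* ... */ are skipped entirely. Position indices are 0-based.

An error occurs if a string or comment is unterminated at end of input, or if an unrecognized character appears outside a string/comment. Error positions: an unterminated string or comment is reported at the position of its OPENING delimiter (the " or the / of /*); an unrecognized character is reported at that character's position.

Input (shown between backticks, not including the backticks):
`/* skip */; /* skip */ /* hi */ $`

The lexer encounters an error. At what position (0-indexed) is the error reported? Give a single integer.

pos=0: enter COMMENT mode (saw '/*')
exit COMMENT mode (now at pos=10)
pos=10: emit SEMI ';'
pos=12: enter COMMENT mode (saw '/*')
exit COMMENT mode (now at pos=22)
pos=23: enter COMMENT mode (saw '/*')
exit COMMENT mode (now at pos=31)
pos=32: ERROR — unrecognized char '$'

Answer: 32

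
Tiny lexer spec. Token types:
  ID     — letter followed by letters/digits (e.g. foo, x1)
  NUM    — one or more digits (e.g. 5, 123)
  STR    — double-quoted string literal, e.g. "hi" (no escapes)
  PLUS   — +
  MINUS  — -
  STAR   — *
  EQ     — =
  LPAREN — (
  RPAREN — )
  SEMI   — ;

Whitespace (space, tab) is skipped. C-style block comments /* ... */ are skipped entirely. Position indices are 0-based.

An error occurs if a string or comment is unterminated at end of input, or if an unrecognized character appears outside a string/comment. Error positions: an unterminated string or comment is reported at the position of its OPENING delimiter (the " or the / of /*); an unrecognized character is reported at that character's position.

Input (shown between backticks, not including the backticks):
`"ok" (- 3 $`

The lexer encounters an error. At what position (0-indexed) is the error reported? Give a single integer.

pos=0: enter STRING mode
pos=0: emit STR "ok" (now at pos=4)
pos=5: emit LPAREN '('
pos=6: emit MINUS '-'
pos=8: emit NUM '3' (now at pos=9)
pos=10: ERROR — unrecognized char '$'

Answer: 10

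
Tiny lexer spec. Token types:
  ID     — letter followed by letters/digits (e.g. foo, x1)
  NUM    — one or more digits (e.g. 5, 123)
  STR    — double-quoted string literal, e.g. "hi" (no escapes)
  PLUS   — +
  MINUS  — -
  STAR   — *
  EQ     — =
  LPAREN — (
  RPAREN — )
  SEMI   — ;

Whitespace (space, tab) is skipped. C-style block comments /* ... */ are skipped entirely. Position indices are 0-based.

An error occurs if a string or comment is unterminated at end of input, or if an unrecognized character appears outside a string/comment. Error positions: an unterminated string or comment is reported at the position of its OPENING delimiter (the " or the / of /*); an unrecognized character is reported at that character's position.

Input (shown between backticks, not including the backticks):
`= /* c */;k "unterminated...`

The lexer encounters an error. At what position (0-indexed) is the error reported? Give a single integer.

Answer: 12

Derivation:
pos=0: emit EQ '='
pos=2: enter COMMENT mode (saw '/*')
exit COMMENT mode (now at pos=9)
pos=9: emit SEMI ';'
pos=10: emit ID 'k' (now at pos=11)
pos=12: enter STRING mode
pos=12: ERROR — unterminated string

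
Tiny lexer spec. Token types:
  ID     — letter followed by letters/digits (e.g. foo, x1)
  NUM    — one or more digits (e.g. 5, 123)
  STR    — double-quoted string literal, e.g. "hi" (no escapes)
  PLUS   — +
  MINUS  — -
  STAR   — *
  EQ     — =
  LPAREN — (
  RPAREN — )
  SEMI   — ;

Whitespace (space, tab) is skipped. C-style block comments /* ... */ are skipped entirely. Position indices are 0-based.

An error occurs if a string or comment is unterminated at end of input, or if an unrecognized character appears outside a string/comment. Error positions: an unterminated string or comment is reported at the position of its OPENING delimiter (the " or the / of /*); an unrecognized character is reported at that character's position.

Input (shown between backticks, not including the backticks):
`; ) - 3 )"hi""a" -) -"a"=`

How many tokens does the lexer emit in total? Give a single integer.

pos=0: emit SEMI ';'
pos=2: emit RPAREN ')'
pos=4: emit MINUS '-'
pos=6: emit NUM '3' (now at pos=7)
pos=8: emit RPAREN ')'
pos=9: enter STRING mode
pos=9: emit STR "hi" (now at pos=13)
pos=13: enter STRING mode
pos=13: emit STR "a" (now at pos=16)
pos=17: emit MINUS '-'
pos=18: emit RPAREN ')'
pos=20: emit MINUS '-'
pos=21: enter STRING mode
pos=21: emit STR "a" (now at pos=24)
pos=24: emit EQ '='
DONE. 12 tokens: [SEMI, RPAREN, MINUS, NUM, RPAREN, STR, STR, MINUS, RPAREN, MINUS, STR, EQ]

Answer: 12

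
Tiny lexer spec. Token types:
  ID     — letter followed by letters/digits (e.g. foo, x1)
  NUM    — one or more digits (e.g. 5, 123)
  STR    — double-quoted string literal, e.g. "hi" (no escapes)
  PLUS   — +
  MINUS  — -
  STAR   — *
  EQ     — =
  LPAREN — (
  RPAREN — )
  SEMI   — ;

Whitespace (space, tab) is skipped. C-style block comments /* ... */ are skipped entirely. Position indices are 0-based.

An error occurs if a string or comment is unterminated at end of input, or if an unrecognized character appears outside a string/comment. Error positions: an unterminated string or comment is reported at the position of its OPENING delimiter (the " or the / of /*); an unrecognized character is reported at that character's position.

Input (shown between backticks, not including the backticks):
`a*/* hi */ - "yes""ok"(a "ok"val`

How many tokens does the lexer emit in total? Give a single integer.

pos=0: emit ID 'a' (now at pos=1)
pos=1: emit STAR '*'
pos=2: enter COMMENT mode (saw '/*')
exit COMMENT mode (now at pos=10)
pos=11: emit MINUS '-'
pos=13: enter STRING mode
pos=13: emit STR "yes" (now at pos=18)
pos=18: enter STRING mode
pos=18: emit STR "ok" (now at pos=22)
pos=22: emit LPAREN '('
pos=23: emit ID 'a' (now at pos=24)
pos=25: enter STRING mode
pos=25: emit STR "ok" (now at pos=29)
pos=29: emit ID 'val' (now at pos=32)
DONE. 9 tokens: [ID, STAR, MINUS, STR, STR, LPAREN, ID, STR, ID]

Answer: 9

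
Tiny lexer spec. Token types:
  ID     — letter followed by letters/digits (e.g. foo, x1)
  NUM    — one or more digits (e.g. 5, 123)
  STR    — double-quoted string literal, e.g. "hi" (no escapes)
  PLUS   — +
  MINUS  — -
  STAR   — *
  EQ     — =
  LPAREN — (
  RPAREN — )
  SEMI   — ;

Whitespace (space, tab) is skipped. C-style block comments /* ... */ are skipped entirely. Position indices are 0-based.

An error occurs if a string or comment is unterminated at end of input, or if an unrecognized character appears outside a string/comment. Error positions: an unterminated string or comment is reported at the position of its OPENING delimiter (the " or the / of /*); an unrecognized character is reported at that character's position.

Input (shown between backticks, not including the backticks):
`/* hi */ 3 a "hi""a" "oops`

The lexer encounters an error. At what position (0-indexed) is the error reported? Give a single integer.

Answer: 21

Derivation:
pos=0: enter COMMENT mode (saw '/*')
exit COMMENT mode (now at pos=8)
pos=9: emit NUM '3' (now at pos=10)
pos=11: emit ID 'a' (now at pos=12)
pos=13: enter STRING mode
pos=13: emit STR "hi" (now at pos=17)
pos=17: enter STRING mode
pos=17: emit STR "a" (now at pos=20)
pos=21: enter STRING mode
pos=21: ERROR — unterminated string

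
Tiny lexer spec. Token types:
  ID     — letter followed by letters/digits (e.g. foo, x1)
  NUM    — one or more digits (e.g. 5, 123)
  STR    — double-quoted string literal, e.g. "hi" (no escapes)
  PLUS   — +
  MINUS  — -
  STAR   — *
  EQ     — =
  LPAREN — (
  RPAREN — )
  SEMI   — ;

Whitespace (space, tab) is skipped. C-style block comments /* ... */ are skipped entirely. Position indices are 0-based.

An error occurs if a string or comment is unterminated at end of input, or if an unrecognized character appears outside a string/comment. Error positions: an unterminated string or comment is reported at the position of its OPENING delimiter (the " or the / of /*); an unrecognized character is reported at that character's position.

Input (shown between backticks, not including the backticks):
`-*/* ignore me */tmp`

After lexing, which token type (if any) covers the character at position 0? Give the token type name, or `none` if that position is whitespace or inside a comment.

pos=0: emit MINUS '-'
pos=1: emit STAR '*'
pos=2: enter COMMENT mode (saw '/*')
exit COMMENT mode (now at pos=17)
pos=17: emit ID 'tmp' (now at pos=20)
DONE. 3 tokens: [MINUS, STAR, ID]
Position 0: char is '-' -> MINUS

Answer: MINUS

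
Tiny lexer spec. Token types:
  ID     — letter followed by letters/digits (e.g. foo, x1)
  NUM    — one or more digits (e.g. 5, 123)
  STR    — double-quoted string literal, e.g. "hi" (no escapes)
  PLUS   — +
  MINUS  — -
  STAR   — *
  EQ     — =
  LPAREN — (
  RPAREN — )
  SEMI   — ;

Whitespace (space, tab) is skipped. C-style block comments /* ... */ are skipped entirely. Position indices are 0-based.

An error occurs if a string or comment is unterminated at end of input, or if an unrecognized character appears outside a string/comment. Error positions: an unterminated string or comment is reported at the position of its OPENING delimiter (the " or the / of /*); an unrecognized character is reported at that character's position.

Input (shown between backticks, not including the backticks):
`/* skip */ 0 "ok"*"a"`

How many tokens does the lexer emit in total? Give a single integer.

Answer: 4

Derivation:
pos=0: enter COMMENT mode (saw '/*')
exit COMMENT mode (now at pos=10)
pos=11: emit NUM '0' (now at pos=12)
pos=13: enter STRING mode
pos=13: emit STR "ok" (now at pos=17)
pos=17: emit STAR '*'
pos=18: enter STRING mode
pos=18: emit STR "a" (now at pos=21)
DONE. 4 tokens: [NUM, STR, STAR, STR]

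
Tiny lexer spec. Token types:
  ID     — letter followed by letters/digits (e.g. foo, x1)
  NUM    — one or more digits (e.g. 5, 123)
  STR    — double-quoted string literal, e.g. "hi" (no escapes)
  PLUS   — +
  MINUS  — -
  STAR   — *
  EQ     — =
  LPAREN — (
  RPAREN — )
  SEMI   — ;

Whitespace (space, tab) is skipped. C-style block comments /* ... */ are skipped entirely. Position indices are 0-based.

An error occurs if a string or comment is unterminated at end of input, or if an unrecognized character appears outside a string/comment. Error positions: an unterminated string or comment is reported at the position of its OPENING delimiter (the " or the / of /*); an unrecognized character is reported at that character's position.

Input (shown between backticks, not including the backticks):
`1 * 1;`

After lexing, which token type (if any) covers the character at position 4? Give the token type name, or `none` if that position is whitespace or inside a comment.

Answer: NUM

Derivation:
pos=0: emit NUM '1' (now at pos=1)
pos=2: emit STAR '*'
pos=4: emit NUM '1' (now at pos=5)
pos=5: emit SEMI ';'
DONE. 4 tokens: [NUM, STAR, NUM, SEMI]
Position 4: char is '1' -> NUM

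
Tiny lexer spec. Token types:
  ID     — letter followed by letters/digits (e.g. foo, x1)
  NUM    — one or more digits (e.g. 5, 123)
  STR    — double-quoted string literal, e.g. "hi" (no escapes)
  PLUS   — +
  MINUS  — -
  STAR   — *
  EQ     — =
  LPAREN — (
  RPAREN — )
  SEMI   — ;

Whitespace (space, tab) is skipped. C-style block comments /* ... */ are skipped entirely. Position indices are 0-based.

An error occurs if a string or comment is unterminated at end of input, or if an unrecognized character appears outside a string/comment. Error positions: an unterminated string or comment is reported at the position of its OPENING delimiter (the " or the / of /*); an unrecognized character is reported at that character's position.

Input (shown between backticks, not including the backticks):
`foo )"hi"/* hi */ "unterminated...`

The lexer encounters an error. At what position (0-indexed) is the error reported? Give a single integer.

pos=0: emit ID 'foo' (now at pos=3)
pos=4: emit RPAREN ')'
pos=5: enter STRING mode
pos=5: emit STR "hi" (now at pos=9)
pos=9: enter COMMENT mode (saw '/*')
exit COMMENT mode (now at pos=17)
pos=18: enter STRING mode
pos=18: ERROR — unterminated string

Answer: 18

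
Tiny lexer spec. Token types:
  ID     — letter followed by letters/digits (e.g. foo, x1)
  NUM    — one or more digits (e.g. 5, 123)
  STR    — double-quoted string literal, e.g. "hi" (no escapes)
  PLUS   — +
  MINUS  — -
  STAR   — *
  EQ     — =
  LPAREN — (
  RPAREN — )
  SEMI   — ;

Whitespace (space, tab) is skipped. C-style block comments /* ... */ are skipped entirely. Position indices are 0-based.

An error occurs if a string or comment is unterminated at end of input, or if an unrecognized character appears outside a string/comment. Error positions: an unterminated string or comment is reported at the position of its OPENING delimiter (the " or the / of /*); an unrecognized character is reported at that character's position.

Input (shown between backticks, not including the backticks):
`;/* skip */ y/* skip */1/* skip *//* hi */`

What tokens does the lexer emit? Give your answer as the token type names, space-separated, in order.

Answer: SEMI ID NUM

Derivation:
pos=0: emit SEMI ';'
pos=1: enter COMMENT mode (saw '/*')
exit COMMENT mode (now at pos=11)
pos=12: emit ID 'y' (now at pos=13)
pos=13: enter COMMENT mode (saw '/*')
exit COMMENT mode (now at pos=23)
pos=23: emit NUM '1' (now at pos=24)
pos=24: enter COMMENT mode (saw '/*')
exit COMMENT mode (now at pos=34)
pos=34: enter COMMENT mode (saw '/*')
exit COMMENT mode (now at pos=42)
DONE. 3 tokens: [SEMI, ID, NUM]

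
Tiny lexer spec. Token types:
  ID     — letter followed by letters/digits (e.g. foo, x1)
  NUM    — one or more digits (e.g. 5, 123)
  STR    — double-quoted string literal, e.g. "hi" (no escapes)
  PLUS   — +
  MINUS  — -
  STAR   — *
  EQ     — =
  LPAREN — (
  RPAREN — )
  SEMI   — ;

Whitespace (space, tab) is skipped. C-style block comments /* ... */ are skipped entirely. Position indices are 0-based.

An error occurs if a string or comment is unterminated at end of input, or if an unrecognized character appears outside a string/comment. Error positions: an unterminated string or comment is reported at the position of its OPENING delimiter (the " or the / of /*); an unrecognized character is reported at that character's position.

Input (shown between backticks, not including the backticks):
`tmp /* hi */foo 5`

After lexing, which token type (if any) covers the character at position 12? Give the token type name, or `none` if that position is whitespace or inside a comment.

pos=0: emit ID 'tmp' (now at pos=3)
pos=4: enter COMMENT mode (saw '/*')
exit COMMENT mode (now at pos=12)
pos=12: emit ID 'foo' (now at pos=15)
pos=16: emit NUM '5' (now at pos=17)
DONE. 3 tokens: [ID, ID, NUM]
Position 12: char is 'f' -> ID

Answer: ID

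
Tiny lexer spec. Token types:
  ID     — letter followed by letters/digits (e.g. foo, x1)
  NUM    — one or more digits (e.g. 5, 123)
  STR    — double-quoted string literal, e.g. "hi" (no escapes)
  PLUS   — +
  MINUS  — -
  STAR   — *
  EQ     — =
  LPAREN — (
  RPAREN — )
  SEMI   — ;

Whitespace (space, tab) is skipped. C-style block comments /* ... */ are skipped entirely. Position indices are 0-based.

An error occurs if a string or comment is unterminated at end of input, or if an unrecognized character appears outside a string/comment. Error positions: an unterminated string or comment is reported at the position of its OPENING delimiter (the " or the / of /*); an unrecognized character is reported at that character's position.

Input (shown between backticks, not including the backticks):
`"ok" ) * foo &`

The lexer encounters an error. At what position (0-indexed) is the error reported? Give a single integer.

Answer: 13

Derivation:
pos=0: enter STRING mode
pos=0: emit STR "ok" (now at pos=4)
pos=5: emit RPAREN ')'
pos=7: emit STAR '*'
pos=9: emit ID 'foo' (now at pos=12)
pos=13: ERROR — unrecognized char '&'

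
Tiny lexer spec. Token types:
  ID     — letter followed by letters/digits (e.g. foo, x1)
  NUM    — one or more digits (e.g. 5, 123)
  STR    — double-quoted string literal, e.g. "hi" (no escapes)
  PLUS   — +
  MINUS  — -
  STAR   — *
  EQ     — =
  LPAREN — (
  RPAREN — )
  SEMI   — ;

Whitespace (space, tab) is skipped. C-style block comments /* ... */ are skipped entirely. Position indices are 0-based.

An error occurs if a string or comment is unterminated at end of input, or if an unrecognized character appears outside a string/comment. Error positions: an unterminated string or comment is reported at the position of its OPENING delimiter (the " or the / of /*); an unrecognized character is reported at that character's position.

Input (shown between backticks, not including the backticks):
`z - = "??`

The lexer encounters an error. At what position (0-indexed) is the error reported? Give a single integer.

Answer: 6

Derivation:
pos=0: emit ID 'z' (now at pos=1)
pos=2: emit MINUS '-'
pos=4: emit EQ '='
pos=6: enter STRING mode
pos=6: ERROR — unterminated string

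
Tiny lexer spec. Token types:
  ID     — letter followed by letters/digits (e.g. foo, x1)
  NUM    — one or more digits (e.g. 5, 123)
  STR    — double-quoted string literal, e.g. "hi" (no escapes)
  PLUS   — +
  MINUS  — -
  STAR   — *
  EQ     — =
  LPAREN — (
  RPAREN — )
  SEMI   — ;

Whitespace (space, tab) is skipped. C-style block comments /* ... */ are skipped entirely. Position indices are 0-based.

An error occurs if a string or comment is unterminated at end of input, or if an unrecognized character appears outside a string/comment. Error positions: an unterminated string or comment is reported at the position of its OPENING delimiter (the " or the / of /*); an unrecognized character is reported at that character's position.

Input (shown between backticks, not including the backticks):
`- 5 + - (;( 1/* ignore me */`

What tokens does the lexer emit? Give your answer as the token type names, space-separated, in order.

Answer: MINUS NUM PLUS MINUS LPAREN SEMI LPAREN NUM

Derivation:
pos=0: emit MINUS '-'
pos=2: emit NUM '5' (now at pos=3)
pos=4: emit PLUS '+'
pos=6: emit MINUS '-'
pos=8: emit LPAREN '('
pos=9: emit SEMI ';'
pos=10: emit LPAREN '('
pos=12: emit NUM '1' (now at pos=13)
pos=13: enter COMMENT mode (saw '/*')
exit COMMENT mode (now at pos=28)
DONE. 8 tokens: [MINUS, NUM, PLUS, MINUS, LPAREN, SEMI, LPAREN, NUM]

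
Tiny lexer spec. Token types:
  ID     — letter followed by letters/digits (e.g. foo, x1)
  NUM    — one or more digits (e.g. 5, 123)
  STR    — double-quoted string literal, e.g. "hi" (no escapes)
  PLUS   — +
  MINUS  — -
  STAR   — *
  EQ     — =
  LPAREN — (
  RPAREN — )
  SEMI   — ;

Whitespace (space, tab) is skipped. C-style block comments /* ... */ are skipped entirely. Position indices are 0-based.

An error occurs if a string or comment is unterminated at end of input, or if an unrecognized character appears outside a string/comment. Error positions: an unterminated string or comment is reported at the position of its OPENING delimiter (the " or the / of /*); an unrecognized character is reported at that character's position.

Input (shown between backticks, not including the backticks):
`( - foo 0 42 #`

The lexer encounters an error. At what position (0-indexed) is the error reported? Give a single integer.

pos=0: emit LPAREN '('
pos=2: emit MINUS '-'
pos=4: emit ID 'foo' (now at pos=7)
pos=8: emit NUM '0' (now at pos=9)
pos=10: emit NUM '42' (now at pos=12)
pos=13: ERROR — unrecognized char '#'

Answer: 13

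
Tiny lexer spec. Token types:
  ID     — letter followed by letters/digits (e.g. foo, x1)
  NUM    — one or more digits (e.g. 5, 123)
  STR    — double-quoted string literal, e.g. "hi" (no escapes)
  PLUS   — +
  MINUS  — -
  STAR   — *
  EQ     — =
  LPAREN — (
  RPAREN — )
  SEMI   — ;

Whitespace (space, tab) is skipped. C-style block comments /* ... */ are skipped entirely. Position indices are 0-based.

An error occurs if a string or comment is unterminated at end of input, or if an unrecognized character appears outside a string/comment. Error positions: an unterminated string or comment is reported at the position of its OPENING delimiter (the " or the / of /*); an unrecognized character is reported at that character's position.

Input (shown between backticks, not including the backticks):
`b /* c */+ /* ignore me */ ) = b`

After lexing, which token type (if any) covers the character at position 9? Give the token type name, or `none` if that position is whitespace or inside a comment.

Answer: PLUS

Derivation:
pos=0: emit ID 'b' (now at pos=1)
pos=2: enter COMMENT mode (saw '/*')
exit COMMENT mode (now at pos=9)
pos=9: emit PLUS '+'
pos=11: enter COMMENT mode (saw '/*')
exit COMMENT mode (now at pos=26)
pos=27: emit RPAREN ')'
pos=29: emit EQ '='
pos=31: emit ID 'b' (now at pos=32)
DONE. 5 tokens: [ID, PLUS, RPAREN, EQ, ID]
Position 9: char is '+' -> PLUS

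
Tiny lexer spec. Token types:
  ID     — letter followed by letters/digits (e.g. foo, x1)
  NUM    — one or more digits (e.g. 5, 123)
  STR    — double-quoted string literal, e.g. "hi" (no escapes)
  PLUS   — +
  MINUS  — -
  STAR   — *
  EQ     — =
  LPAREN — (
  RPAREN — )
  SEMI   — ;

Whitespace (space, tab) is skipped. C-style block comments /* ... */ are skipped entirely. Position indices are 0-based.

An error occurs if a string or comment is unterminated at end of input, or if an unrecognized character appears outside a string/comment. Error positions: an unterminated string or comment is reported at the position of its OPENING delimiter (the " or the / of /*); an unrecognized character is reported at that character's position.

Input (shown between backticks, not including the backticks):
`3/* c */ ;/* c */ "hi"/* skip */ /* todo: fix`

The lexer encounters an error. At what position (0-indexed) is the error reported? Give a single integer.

pos=0: emit NUM '3' (now at pos=1)
pos=1: enter COMMENT mode (saw '/*')
exit COMMENT mode (now at pos=8)
pos=9: emit SEMI ';'
pos=10: enter COMMENT mode (saw '/*')
exit COMMENT mode (now at pos=17)
pos=18: enter STRING mode
pos=18: emit STR "hi" (now at pos=22)
pos=22: enter COMMENT mode (saw '/*')
exit COMMENT mode (now at pos=32)
pos=33: enter COMMENT mode (saw '/*')
pos=33: ERROR — unterminated comment (reached EOF)

Answer: 33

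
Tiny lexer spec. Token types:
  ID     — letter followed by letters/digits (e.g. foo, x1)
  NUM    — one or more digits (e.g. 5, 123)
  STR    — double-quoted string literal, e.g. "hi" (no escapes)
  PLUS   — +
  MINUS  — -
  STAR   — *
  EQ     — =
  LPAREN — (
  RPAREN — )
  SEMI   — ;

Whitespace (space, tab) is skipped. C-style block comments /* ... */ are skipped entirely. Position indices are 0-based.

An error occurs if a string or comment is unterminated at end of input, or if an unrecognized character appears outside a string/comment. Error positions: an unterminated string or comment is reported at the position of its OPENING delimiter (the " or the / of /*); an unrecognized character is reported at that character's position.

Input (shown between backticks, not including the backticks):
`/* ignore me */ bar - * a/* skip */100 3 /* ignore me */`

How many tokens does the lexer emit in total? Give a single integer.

Answer: 6

Derivation:
pos=0: enter COMMENT mode (saw '/*')
exit COMMENT mode (now at pos=15)
pos=16: emit ID 'bar' (now at pos=19)
pos=20: emit MINUS '-'
pos=22: emit STAR '*'
pos=24: emit ID 'a' (now at pos=25)
pos=25: enter COMMENT mode (saw '/*')
exit COMMENT mode (now at pos=35)
pos=35: emit NUM '100' (now at pos=38)
pos=39: emit NUM '3' (now at pos=40)
pos=41: enter COMMENT mode (saw '/*')
exit COMMENT mode (now at pos=56)
DONE. 6 tokens: [ID, MINUS, STAR, ID, NUM, NUM]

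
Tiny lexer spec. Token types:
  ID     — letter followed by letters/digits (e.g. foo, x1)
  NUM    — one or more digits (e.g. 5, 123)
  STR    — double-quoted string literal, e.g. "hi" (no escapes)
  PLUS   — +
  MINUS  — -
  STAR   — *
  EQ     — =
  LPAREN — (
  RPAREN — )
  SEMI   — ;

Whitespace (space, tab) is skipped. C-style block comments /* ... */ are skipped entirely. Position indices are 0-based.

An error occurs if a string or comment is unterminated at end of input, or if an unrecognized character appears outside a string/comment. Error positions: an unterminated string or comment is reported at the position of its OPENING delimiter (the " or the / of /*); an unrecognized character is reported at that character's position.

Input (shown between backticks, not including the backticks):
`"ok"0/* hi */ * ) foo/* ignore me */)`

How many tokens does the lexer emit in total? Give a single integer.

Answer: 6

Derivation:
pos=0: enter STRING mode
pos=0: emit STR "ok" (now at pos=4)
pos=4: emit NUM '0' (now at pos=5)
pos=5: enter COMMENT mode (saw '/*')
exit COMMENT mode (now at pos=13)
pos=14: emit STAR '*'
pos=16: emit RPAREN ')'
pos=18: emit ID 'foo' (now at pos=21)
pos=21: enter COMMENT mode (saw '/*')
exit COMMENT mode (now at pos=36)
pos=36: emit RPAREN ')'
DONE. 6 tokens: [STR, NUM, STAR, RPAREN, ID, RPAREN]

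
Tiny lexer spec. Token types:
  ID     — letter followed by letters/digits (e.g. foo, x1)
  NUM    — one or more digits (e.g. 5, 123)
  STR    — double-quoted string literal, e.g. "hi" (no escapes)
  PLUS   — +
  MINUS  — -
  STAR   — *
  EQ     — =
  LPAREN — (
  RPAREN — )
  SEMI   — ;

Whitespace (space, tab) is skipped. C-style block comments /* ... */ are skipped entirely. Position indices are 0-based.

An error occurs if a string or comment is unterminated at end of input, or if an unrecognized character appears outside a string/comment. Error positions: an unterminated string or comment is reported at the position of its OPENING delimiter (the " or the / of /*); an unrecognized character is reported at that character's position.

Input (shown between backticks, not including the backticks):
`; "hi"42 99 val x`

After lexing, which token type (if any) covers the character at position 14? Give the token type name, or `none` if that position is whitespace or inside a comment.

pos=0: emit SEMI ';'
pos=2: enter STRING mode
pos=2: emit STR "hi" (now at pos=6)
pos=6: emit NUM '42' (now at pos=8)
pos=9: emit NUM '99' (now at pos=11)
pos=12: emit ID 'val' (now at pos=15)
pos=16: emit ID 'x' (now at pos=17)
DONE. 6 tokens: [SEMI, STR, NUM, NUM, ID, ID]
Position 14: char is 'l' -> ID

Answer: ID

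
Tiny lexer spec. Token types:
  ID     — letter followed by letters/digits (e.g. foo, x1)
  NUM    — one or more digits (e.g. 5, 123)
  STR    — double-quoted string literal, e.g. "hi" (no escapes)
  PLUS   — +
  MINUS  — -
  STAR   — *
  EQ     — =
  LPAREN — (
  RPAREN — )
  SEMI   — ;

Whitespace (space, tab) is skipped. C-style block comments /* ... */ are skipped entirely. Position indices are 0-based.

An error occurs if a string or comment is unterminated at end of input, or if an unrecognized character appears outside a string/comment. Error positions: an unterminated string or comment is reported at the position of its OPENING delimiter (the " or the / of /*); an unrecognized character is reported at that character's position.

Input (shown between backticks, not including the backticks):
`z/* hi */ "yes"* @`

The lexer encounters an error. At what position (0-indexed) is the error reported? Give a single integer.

pos=0: emit ID 'z' (now at pos=1)
pos=1: enter COMMENT mode (saw '/*')
exit COMMENT mode (now at pos=9)
pos=10: enter STRING mode
pos=10: emit STR "yes" (now at pos=15)
pos=15: emit STAR '*'
pos=17: ERROR — unrecognized char '@'

Answer: 17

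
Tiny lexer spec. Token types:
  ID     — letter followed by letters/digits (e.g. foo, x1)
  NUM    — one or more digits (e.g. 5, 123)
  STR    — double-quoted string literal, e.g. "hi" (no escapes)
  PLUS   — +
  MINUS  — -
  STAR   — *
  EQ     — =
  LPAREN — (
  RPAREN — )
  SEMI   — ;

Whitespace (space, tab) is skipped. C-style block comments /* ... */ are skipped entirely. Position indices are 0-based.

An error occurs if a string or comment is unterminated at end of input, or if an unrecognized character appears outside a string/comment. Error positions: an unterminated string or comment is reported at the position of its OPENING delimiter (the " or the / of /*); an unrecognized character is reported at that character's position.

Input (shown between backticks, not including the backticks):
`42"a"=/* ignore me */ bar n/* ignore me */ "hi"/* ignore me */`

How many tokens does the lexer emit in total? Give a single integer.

pos=0: emit NUM '42' (now at pos=2)
pos=2: enter STRING mode
pos=2: emit STR "a" (now at pos=5)
pos=5: emit EQ '='
pos=6: enter COMMENT mode (saw '/*')
exit COMMENT mode (now at pos=21)
pos=22: emit ID 'bar' (now at pos=25)
pos=26: emit ID 'n' (now at pos=27)
pos=27: enter COMMENT mode (saw '/*')
exit COMMENT mode (now at pos=42)
pos=43: enter STRING mode
pos=43: emit STR "hi" (now at pos=47)
pos=47: enter COMMENT mode (saw '/*')
exit COMMENT mode (now at pos=62)
DONE. 6 tokens: [NUM, STR, EQ, ID, ID, STR]

Answer: 6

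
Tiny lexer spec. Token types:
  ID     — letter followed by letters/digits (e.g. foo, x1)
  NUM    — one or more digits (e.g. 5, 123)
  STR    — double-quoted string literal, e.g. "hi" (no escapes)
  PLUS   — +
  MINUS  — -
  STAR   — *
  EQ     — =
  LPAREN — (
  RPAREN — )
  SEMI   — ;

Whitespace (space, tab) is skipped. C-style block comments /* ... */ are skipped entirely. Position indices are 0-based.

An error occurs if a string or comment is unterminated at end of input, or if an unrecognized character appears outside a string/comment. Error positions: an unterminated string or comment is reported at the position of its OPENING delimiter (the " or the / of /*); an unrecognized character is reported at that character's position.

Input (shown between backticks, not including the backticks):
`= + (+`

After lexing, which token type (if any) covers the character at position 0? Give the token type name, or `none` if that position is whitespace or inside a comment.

pos=0: emit EQ '='
pos=2: emit PLUS '+'
pos=4: emit LPAREN '('
pos=5: emit PLUS '+'
DONE. 4 tokens: [EQ, PLUS, LPAREN, PLUS]
Position 0: char is '=' -> EQ

Answer: EQ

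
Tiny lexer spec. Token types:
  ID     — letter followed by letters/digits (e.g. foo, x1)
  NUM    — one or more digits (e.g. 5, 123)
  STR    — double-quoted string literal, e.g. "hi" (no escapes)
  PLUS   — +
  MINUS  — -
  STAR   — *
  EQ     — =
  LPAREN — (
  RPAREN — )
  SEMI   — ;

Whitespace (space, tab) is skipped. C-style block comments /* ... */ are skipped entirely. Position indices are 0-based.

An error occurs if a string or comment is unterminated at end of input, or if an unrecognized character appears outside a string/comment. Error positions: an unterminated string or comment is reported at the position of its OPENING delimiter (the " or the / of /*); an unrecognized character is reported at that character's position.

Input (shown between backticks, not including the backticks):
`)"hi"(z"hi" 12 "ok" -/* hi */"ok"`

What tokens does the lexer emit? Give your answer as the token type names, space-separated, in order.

Answer: RPAREN STR LPAREN ID STR NUM STR MINUS STR

Derivation:
pos=0: emit RPAREN ')'
pos=1: enter STRING mode
pos=1: emit STR "hi" (now at pos=5)
pos=5: emit LPAREN '('
pos=6: emit ID 'z' (now at pos=7)
pos=7: enter STRING mode
pos=7: emit STR "hi" (now at pos=11)
pos=12: emit NUM '12' (now at pos=14)
pos=15: enter STRING mode
pos=15: emit STR "ok" (now at pos=19)
pos=20: emit MINUS '-'
pos=21: enter COMMENT mode (saw '/*')
exit COMMENT mode (now at pos=29)
pos=29: enter STRING mode
pos=29: emit STR "ok" (now at pos=33)
DONE. 9 tokens: [RPAREN, STR, LPAREN, ID, STR, NUM, STR, MINUS, STR]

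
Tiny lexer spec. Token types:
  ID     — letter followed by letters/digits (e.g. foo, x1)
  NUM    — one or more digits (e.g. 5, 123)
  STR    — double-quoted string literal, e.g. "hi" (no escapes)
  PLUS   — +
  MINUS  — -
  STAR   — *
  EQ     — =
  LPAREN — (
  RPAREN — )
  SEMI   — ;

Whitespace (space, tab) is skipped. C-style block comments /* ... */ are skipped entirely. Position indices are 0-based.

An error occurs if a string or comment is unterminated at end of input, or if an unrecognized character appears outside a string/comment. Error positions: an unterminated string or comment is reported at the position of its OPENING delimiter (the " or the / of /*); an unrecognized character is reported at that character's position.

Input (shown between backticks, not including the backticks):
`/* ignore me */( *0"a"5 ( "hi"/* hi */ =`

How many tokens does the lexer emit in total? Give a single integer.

Answer: 8

Derivation:
pos=0: enter COMMENT mode (saw '/*')
exit COMMENT mode (now at pos=15)
pos=15: emit LPAREN '('
pos=17: emit STAR '*'
pos=18: emit NUM '0' (now at pos=19)
pos=19: enter STRING mode
pos=19: emit STR "a" (now at pos=22)
pos=22: emit NUM '5' (now at pos=23)
pos=24: emit LPAREN '('
pos=26: enter STRING mode
pos=26: emit STR "hi" (now at pos=30)
pos=30: enter COMMENT mode (saw '/*')
exit COMMENT mode (now at pos=38)
pos=39: emit EQ '='
DONE. 8 tokens: [LPAREN, STAR, NUM, STR, NUM, LPAREN, STR, EQ]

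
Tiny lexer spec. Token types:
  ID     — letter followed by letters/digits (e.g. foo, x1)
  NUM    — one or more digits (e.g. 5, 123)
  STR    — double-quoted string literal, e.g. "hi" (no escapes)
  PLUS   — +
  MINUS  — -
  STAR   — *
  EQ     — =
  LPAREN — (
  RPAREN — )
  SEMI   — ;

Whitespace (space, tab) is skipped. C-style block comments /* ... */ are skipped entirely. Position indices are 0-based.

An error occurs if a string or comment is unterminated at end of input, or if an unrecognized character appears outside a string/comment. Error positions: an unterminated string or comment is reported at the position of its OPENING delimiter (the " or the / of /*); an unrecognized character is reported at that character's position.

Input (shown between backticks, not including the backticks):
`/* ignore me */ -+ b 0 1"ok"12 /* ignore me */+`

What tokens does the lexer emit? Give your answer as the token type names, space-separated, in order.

Answer: MINUS PLUS ID NUM NUM STR NUM PLUS

Derivation:
pos=0: enter COMMENT mode (saw '/*')
exit COMMENT mode (now at pos=15)
pos=16: emit MINUS '-'
pos=17: emit PLUS '+'
pos=19: emit ID 'b' (now at pos=20)
pos=21: emit NUM '0' (now at pos=22)
pos=23: emit NUM '1' (now at pos=24)
pos=24: enter STRING mode
pos=24: emit STR "ok" (now at pos=28)
pos=28: emit NUM '12' (now at pos=30)
pos=31: enter COMMENT mode (saw '/*')
exit COMMENT mode (now at pos=46)
pos=46: emit PLUS '+'
DONE. 8 tokens: [MINUS, PLUS, ID, NUM, NUM, STR, NUM, PLUS]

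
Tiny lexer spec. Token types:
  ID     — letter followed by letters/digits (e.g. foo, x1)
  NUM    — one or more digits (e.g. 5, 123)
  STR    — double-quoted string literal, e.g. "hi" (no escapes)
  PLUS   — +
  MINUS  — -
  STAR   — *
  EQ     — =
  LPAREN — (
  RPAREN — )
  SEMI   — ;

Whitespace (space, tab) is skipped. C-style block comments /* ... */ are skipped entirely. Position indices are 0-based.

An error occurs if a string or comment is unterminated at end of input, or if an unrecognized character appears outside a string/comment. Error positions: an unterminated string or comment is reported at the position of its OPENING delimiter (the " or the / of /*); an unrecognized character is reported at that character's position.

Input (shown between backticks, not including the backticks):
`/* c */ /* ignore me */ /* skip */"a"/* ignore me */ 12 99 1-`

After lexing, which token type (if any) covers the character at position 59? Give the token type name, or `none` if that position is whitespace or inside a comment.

Answer: NUM

Derivation:
pos=0: enter COMMENT mode (saw '/*')
exit COMMENT mode (now at pos=7)
pos=8: enter COMMENT mode (saw '/*')
exit COMMENT mode (now at pos=23)
pos=24: enter COMMENT mode (saw '/*')
exit COMMENT mode (now at pos=34)
pos=34: enter STRING mode
pos=34: emit STR "a" (now at pos=37)
pos=37: enter COMMENT mode (saw '/*')
exit COMMENT mode (now at pos=52)
pos=53: emit NUM '12' (now at pos=55)
pos=56: emit NUM '99' (now at pos=58)
pos=59: emit NUM '1' (now at pos=60)
pos=60: emit MINUS '-'
DONE. 5 tokens: [STR, NUM, NUM, NUM, MINUS]
Position 59: char is '1' -> NUM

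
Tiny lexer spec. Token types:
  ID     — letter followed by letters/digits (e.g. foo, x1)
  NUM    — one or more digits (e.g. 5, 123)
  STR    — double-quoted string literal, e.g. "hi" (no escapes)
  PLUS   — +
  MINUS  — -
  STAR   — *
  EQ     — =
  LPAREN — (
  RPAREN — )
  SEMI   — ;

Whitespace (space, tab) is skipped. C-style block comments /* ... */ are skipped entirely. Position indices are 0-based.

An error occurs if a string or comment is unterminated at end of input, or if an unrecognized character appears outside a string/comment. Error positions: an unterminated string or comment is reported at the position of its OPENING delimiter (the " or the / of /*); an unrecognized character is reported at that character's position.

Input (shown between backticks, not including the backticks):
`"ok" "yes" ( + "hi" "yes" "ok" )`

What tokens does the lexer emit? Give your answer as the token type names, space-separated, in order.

Answer: STR STR LPAREN PLUS STR STR STR RPAREN

Derivation:
pos=0: enter STRING mode
pos=0: emit STR "ok" (now at pos=4)
pos=5: enter STRING mode
pos=5: emit STR "yes" (now at pos=10)
pos=11: emit LPAREN '('
pos=13: emit PLUS '+'
pos=15: enter STRING mode
pos=15: emit STR "hi" (now at pos=19)
pos=20: enter STRING mode
pos=20: emit STR "yes" (now at pos=25)
pos=26: enter STRING mode
pos=26: emit STR "ok" (now at pos=30)
pos=31: emit RPAREN ')'
DONE. 8 tokens: [STR, STR, LPAREN, PLUS, STR, STR, STR, RPAREN]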